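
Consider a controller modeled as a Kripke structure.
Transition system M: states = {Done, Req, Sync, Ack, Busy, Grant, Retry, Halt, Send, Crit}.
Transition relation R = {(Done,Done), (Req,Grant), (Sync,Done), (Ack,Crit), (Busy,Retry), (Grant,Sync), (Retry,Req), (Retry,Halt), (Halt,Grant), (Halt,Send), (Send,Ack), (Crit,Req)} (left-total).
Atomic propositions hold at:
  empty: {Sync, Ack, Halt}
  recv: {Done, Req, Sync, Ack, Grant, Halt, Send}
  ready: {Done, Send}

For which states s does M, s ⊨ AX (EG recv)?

{Done, Req, Sync, Grant, Retry, Crit}

EG recv: greatest fixpoint, start Z0 = {Done, Req, Sync, Ack, Grant, Halt, Send}, keep only states in Sat with some successor in Z. Z1 = {Done, Req, Sync, Grant, Halt, Send}; Z2 = {Done, Req, Sync, Grant, Halt}; fixed.
Sat(EG recv) = {Done, Req, Sync, Grant, Halt}
Sat(AX (EG recv)) = {s : every successor in {Done, Req, Sync, Grant, Halt}} = {Done, Req, Sync, Grant, Retry, Crit}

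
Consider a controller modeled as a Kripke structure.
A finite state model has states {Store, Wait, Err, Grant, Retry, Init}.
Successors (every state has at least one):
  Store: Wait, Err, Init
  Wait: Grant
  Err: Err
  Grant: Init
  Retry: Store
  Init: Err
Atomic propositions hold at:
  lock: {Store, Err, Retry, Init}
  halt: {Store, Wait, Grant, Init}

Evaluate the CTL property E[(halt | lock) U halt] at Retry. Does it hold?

Yes

Sat(halt | lock) = {Store, Wait, Err, Grant, Retry, Init}
E[(halt | lock) U halt]: least fixpoint, start Z0 = Sat(halt) = {Store, Wait, Grant, Init}, add states in Sat(halt | lock) with some successor in Z. Z1 = {Store, Wait, Grant, Retry, Init}; fixed.
Sat(E[(halt | lock) U halt]) = {Store, Wait, Grant, Retry, Init}
Retry ∈ Sat(E[(halt | lock) U halt]) = {Store, Wait, Grant, Retry, Init}, so the formula holds at Retry.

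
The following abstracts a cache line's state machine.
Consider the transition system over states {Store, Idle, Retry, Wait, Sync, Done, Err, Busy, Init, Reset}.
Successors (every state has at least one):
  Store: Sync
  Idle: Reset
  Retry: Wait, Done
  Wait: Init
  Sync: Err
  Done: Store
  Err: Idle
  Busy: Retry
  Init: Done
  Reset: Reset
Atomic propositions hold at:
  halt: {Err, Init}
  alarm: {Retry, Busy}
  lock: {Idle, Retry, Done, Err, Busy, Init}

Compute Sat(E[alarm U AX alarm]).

Sat(AX alarm) = {s : every successor in {Retry, Busy}} = {Busy}
E[alarm U AX alarm]: least fixpoint, start Z0 = Sat(AX alarm) = {Busy}, add states in Sat(alarm) with some successor in Z. Already a fixed point.
Sat(E[alarm U AX alarm]) = {Busy}

{Busy}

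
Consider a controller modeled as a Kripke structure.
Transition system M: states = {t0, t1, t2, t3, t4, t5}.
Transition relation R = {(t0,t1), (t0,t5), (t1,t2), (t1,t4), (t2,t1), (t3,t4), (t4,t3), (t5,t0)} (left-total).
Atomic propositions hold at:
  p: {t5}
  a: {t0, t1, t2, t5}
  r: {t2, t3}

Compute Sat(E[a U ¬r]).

Sat(¬r) = {t0, t1, t4, t5}
E[a U ¬r]: least fixpoint, start Z0 = Sat(¬r) = {t0, t1, t4, t5}, add states in Sat(a) with some successor in Z. Z1 = {t0, t1, t2, t4, t5}; fixed.
Sat(E[a U ¬r]) = {t0, t1, t2, t4, t5}

{t0, t1, t2, t4, t5}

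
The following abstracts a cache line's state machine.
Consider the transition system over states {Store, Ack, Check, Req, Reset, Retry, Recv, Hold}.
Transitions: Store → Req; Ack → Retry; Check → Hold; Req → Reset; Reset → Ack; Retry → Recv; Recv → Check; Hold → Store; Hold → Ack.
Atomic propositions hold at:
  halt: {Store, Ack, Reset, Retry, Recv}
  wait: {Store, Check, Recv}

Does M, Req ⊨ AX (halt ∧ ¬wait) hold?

Yes

Sat(¬wait) = {Ack, Req, Reset, Retry, Hold}
Sat(halt ∧ ¬wait) = {Ack, Reset, Retry}
Sat(AX (halt ∧ ¬wait)) = {s : every successor in {Ack, Reset, Retry}} = {Ack, Req, Reset}
Req ∈ Sat(AX (halt ∧ ¬wait)) = {Ack, Req, Reset}, so the formula holds at Req.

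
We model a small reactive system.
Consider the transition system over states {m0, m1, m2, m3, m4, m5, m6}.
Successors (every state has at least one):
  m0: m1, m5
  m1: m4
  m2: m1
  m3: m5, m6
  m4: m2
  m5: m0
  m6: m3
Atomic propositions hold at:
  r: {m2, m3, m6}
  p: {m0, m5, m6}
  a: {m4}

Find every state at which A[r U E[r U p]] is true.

E[r U p]: least fixpoint, start Z0 = Sat(p) = {m0, m5, m6}, add states in Sat(r) with some successor in Z. Z1 = {m0, m3, m5, m6}; fixed.
Sat(E[r U p]) = {m0, m3, m5, m6}
A[r U E[r U p]]: least fixpoint, start Z0 = Sat(E[r U p]) = {m0, m3, m5, m6}, add states in Sat(r) with every successor in Z. Already a fixed point.
Sat(A[r U E[r U p]]) = {m0, m3, m5, m6}

{m0, m3, m5, m6}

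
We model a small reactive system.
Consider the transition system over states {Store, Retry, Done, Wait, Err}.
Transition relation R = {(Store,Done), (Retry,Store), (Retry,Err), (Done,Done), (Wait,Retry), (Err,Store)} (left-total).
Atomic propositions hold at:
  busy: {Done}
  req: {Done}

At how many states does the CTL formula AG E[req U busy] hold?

E[req U busy]: least fixpoint, start Z0 = Sat(busy) = {Done}, add states in Sat(req) with some successor in Z. Already a fixed point.
Sat(E[req U busy]) = {Done}
AG E[req U busy]: greatest fixpoint, start Z0 = {Done}, keep only states in Sat with every successor in Z. Already a fixed point.
Sat(AG E[req U busy]) = {Done}
|Sat(AG E[req U busy])| = |{Done}| = 1.

1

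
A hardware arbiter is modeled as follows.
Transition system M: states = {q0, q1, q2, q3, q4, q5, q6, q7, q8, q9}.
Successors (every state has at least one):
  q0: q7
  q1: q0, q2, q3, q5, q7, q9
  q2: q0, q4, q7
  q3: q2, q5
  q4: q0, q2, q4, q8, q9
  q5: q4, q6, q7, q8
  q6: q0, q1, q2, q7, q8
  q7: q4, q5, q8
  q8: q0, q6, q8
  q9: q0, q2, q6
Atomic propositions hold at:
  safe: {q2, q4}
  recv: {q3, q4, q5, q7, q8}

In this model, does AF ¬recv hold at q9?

Sat(¬recv) = {q0, q1, q2, q6, q9}
AF ¬recv: least fixpoint, start Z0 = {q0, q1, q2, q6, q9}, add states with every successor in Z. Already a fixed point.
Sat(AF ¬recv) = {q0, q1, q2, q6, q9}
q9 ∈ Sat(AF ¬recv) = {q0, q1, q2, q6, q9}, so the formula holds at q9.

Yes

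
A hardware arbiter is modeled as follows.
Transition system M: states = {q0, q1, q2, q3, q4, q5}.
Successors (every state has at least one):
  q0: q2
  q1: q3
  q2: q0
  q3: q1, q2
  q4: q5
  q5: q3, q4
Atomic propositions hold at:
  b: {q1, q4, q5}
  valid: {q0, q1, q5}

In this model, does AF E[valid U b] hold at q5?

E[valid U b]: least fixpoint, start Z0 = Sat(b) = {q1, q4, q5}, add states in Sat(valid) with some successor in Z. Already a fixed point.
Sat(E[valid U b]) = {q1, q4, q5}
AF E[valid U b]: least fixpoint, start Z0 = {q1, q4, q5}, add states with every successor in Z. Already a fixed point.
Sat(AF E[valid U b]) = {q1, q4, q5}
q5 ∈ Sat(AF E[valid U b]) = {q1, q4, q5}, so the formula holds at q5.

Yes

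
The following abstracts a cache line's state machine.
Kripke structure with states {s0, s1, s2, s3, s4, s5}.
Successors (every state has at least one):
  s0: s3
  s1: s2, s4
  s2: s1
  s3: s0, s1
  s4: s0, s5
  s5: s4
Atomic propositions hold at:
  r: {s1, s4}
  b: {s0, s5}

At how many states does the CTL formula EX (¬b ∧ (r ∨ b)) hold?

4

Sat(¬b) = {s1, s2, s3, s4}
Sat(r ∨ b) = {s0, s1, s4, s5}
Sat(¬b ∧ (r ∨ b)) = {s1, s4}
Sat(EX (¬b ∧ (r ∨ b))) = {s : some successor in {s1, s4}} = {s1, s2, s3, s5}
|Sat(EX (¬b ∧ (r ∨ b)))| = |{s1, s2, s3, s5}| = 4.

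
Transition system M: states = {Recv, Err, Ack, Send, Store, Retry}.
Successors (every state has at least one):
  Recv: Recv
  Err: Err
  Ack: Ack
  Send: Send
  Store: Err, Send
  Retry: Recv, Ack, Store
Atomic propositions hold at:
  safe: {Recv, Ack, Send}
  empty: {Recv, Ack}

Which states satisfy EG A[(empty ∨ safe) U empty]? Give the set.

Sat(empty ∨ safe) = {Recv, Ack, Send}
A[(empty ∨ safe) U empty]: least fixpoint, start Z0 = Sat(empty) = {Recv, Ack}, add states in Sat(empty ∨ safe) with every successor in Z. Already a fixed point.
Sat(A[(empty ∨ safe) U empty]) = {Recv, Ack}
EG A[(empty ∨ safe) U empty]: greatest fixpoint, start Z0 = {Recv, Ack}, keep only states in Sat with some successor in Z. Already a fixed point.
Sat(EG A[(empty ∨ safe) U empty]) = {Recv, Ack}

{Recv, Ack}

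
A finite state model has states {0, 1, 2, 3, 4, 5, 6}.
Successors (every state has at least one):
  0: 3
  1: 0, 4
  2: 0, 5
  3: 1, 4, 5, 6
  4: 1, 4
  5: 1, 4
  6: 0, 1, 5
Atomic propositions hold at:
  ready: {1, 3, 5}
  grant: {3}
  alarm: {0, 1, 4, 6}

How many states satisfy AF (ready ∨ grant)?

6

Sat(ready ∨ grant) = {1, 3, 5}
AF (ready ∨ grant): least fixpoint, start Z0 = {1, 3, 5}, add states with every successor in Z. Z1 = {0, 1, 3, 5}; Z2 = {0, 1, 2, 3, 5, 6}; fixed.
Sat(AF (ready ∨ grant)) = {0, 1, 2, 3, 5, 6}
|Sat(AF (ready ∨ grant))| = |{0, 1, 2, 3, 5, 6}| = 6.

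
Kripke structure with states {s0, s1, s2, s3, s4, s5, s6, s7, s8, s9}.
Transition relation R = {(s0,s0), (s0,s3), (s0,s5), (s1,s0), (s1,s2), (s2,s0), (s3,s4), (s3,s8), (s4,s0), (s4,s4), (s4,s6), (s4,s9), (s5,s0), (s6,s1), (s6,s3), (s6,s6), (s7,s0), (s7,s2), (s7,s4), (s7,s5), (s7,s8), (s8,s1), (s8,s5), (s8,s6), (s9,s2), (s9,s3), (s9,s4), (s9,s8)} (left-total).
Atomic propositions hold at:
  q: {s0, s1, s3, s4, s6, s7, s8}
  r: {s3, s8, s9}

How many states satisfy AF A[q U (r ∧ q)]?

Sat(r ∧ q) = {s3, s8}
A[q U (r ∧ q)]: least fixpoint, start Z0 = Sat((r ∧ q)) = {s3, s8}, add states in Sat(q) with every successor in Z. Already a fixed point.
Sat(A[q U (r ∧ q)]) = {s3, s8}
AF A[q U (r ∧ q)]: least fixpoint, start Z0 = {s3, s8}, add states with every successor in Z. Already a fixed point.
Sat(AF A[q U (r ∧ q)]) = {s3, s8}
|Sat(AF A[q U (r ∧ q)])| = |{s3, s8}| = 2.

2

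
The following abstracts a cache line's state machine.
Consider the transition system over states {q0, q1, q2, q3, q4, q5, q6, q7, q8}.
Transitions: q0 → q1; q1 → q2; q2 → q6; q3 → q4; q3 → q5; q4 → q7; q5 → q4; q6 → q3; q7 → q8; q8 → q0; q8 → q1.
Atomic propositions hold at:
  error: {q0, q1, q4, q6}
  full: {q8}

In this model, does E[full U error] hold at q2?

E[full U error]: least fixpoint, start Z0 = Sat(error) = {q0, q1, q4, q6}, add states in Sat(full) with some successor in Z. Z1 = {q0, q1, q4, q6, q8}; fixed.
Sat(E[full U error]) = {q0, q1, q4, q6, q8}
q2 ∉ Sat(E[full U error]) = {q0, q1, q4, q6, q8}, so the formula does not hold at q2.

No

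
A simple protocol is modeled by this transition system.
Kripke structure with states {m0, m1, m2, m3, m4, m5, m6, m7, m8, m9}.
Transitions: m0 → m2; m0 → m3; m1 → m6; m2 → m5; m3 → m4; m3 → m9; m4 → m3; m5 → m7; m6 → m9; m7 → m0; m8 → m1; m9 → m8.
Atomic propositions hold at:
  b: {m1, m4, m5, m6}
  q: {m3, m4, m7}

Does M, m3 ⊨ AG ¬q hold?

Sat(¬q) = {m0, m1, m2, m5, m6, m8, m9}
AG ¬q: greatest fixpoint, start Z0 = {m0, m1, m2, m5, m6, m8, m9}, keep only states in Sat with every successor in Z. Z1 = {m1, m2, m6, m8, m9}; Z2 = {m1, m6, m8, m9}; fixed.
Sat(AG ¬q) = {m1, m6, m8, m9}
m3 ∉ Sat(AG ¬q) = {m1, m6, m8, m9}, so the formula does not hold at m3.

No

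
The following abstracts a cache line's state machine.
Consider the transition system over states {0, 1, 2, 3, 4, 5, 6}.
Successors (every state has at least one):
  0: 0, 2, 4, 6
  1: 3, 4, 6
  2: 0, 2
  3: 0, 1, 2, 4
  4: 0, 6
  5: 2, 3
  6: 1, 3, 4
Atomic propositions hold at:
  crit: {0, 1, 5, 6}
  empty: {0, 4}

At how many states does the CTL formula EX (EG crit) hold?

6

EG crit: greatest fixpoint, start Z0 = {0, 1, 5, 6}, keep only states in Sat with some successor in Z. Z1 = {0, 1, 6}; fixed.
Sat(EG crit) = {0, 1, 6}
Sat(EX (EG crit)) = {s : some successor in {0, 1, 6}} = {0, 1, 2, 3, 4, 6}
|Sat(EX (EG crit))| = |{0, 1, 2, 3, 4, 6}| = 6.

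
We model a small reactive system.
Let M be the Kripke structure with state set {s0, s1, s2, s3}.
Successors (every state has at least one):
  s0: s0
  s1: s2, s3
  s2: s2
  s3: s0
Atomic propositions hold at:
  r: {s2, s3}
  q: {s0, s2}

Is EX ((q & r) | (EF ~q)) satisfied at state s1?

Sat(q & r) = {s2}
Sat(~q) = {s1, s3}
EF ~q: least fixpoint, start Z0 = {s1, s3}, add states with some successor in Z. Already a fixed point.
Sat(EF ~q) = {s1, s3}
Sat((q & r) | (EF ~q)) = {s1, s2, s3}
Sat(EX ((q & r) | (EF ~q))) = {s : some successor in {s1, s2, s3}} = {s1, s2}
s1 ∈ Sat(EX ((q & r) | (EF ~q))) = {s1, s2}, so the formula holds at s1.

Yes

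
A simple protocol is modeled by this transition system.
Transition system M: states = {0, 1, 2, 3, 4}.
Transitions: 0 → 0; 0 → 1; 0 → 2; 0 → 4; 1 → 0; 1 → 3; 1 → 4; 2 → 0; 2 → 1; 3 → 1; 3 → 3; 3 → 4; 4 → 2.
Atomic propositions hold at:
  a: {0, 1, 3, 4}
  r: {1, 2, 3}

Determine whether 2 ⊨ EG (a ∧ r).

Sat(a ∧ r) = {1, 3}
EG (a ∧ r): greatest fixpoint, start Z0 = {1, 3}, keep only states in Sat with some successor in Z. Already a fixed point.
Sat(EG (a ∧ r)) = {1, 3}
2 ∉ Sat(EG (a ∧ r)) = {1, 3}, so the formula does not hold at 2.

No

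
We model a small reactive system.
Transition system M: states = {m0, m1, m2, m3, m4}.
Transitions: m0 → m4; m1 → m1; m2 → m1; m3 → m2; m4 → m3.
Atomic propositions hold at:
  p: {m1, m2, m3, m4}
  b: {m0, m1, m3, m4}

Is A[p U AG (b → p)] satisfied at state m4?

Yes

Sat(b → p) = {m1, m2, m3, m4}
AG (b → p): greatest fixpoint, start Z0 = {m1, m2, m3, m4}, keep only states in Sat with every successor in Z. Already a fixed point.
Sat(AG (b → p)) = {m1, m2, m3, m4}
A[p U AG (b → p)]: least fixpoint, start Z0 = Sat(AG (b → p)) = {m1, m2, m3, m4}, add states in Sat(p) with every successor in Z. Already a fixed point.
Sat(A[p U AG (b → p)]) = {m1, m2, m3, m4}
m4 ∈ Sat(A[p U AG (b → p)]) = {m1, m2, m3, m4}, so the formula holds at m4.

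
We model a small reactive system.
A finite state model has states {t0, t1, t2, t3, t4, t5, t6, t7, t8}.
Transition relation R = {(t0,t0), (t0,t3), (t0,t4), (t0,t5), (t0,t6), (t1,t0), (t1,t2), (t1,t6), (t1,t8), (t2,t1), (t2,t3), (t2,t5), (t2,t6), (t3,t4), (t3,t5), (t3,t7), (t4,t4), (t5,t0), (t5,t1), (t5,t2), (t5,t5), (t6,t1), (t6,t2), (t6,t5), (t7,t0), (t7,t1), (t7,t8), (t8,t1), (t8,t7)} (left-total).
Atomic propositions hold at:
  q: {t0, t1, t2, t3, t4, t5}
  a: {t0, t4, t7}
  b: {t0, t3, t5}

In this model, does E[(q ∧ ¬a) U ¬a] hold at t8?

Sat(¬a) = {t1, t2, t3, t5, t6, t8}
Sat(q ∧ ¬a) = {t1, t2, t3, t5}
E[(q ∧ ¬a) U ¬a]: least fixpoint, start Z0 = Sat(¬a) = {t1, t2, t3, t5, t6, t8}, add states in Sat(q ∧ ¬a) with some successor in Z. Already a fixed point.
Sat(E[(q ∧ ¬a) U ¬a]) = {t1, t2, t3, t5, t6, t8}
t8 ∈ Sat(E[(q ∧ ¬a) U ¬a]) = {t1, t2, t3, t5, t6, t8}, so the formula holds at t8.

Yes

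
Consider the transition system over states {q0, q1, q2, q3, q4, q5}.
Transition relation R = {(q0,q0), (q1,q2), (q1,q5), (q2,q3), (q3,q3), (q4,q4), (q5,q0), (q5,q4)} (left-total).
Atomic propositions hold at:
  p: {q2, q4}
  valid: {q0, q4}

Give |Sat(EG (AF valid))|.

AF valid: least fixpoint, start Z0 = {q0, q4}, add states with every successor in Z. Z1 = {q0, q4, q5}; fixed.
Sat(AF valid) = {q0, q4, q5}
EG (AF valid): greatest fixpoint, start Z0 = {q0, q4, q5}, keep only states in Sat with some successor in Z. Already a fixed point.
Sat(EG (AF valid)) = {q0, q4, q5}
|Sat(EG (AF valid))| = |{q0, q4, q5}| = 3.

3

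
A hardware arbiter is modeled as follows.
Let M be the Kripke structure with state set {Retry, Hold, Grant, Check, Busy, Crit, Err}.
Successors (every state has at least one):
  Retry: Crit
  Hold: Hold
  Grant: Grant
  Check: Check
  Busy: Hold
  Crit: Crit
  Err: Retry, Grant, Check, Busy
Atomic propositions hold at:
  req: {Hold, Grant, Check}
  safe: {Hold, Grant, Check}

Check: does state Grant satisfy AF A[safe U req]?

A[safe U req]: least fixpoint, start Z0 = Sat(req) = {Hold, Grant, Check}, add states in Sat(safe) with every successor in Z. Already a fixed point.
Sat(A[safe U req]) = {Hold, Grant, Check}
AF A[safe U req]: least fixpoint, start Z0 = {Hold, Grant, Check}, add states with every successor in Z. Z1 = {Hold, Grant, Check, Busy}; fixed.
Sat(AF A[safe U req]) = {Hold, Grant, Check, Busy}
Grant ∈ Sat(AF A[safe U req]) = {Hold, Grant, Check, Busy}, so the formula holds at Grant.

Yes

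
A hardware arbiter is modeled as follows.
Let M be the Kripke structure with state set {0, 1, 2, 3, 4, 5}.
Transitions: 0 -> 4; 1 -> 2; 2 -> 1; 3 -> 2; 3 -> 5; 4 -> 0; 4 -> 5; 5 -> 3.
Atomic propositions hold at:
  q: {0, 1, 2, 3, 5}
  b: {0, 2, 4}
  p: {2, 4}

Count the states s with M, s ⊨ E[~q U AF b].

Sat(~q) = {4}
AF b: least fixpoint, start Z0 = {0, 2, 4}, add states with every successor in Z. Z1 = {0, 1, 2, 4}; fixed.
Sat(AF b) = {0, 1, 2, 4}
E[~q U AF b]: least fixpoint, start Z0 = Sat(AF b) = {0, 1, 2, 4}, add states in Sat(~q) with some successor in Z. Already a fixed point.
Sat(E[~q U AF b]) = {0, 1, 2, 4}
|Sat(E[~q U AF b])| = |{0, 1, 2, 4}| = 4.

4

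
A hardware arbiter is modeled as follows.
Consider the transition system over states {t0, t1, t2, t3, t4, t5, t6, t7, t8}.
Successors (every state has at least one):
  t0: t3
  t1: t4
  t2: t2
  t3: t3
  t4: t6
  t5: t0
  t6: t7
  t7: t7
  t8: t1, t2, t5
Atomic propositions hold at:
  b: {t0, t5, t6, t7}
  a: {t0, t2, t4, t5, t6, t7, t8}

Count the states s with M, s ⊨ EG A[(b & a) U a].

Sat(b & a) = {t0, t5, t6, t7}
A[(b & a) U a]: least fixpoint, start Z0 = Sat(a) = {t0, t2, t4, t5, t6, t7, t8}, add states in Sat(b & a) with every successor in Z. Already a fixed point.
Sat(A[(b & a) U a]) = {t0, t2, t4, t5, t6, t7, t8}
EG A[(b & a) U a]: greatest fixpoint, start Z0 = {t0, t2, t4, t5, t6, t7, t8}, keep only states in Sat with some successor in Z. Z1 = {t2, t4, t5, t6, t7, t8}; Z2 = {t2, t4, t6, t7, t8}; fixed.
Sat(EG A[(b & a) U a]) = {t2, t4, t6, t7, t8}
|Sat(EG A[(b & a) U a])| = |{t2, t4, t6, t7, t8}| = 5.

5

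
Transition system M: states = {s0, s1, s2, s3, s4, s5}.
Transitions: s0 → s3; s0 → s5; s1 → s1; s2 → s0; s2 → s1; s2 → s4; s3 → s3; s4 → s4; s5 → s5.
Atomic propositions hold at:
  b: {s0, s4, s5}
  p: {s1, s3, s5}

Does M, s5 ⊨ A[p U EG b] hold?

EG b: greatest fixpoint, start Z0 = {s0, s4, s5}, keep only states in Sat with some successor in Z. Already a fixed point.
Sat(EG b) = {s0, s4, s5}
A[p U EG b]: least fixpoint, start Z0 = Sat(EG b) = {s0, s4, s5}, add states in Sat(p) with every successor in Z. Already a fixed point.
Sat(A[p U EG b]) = {s0, s4, s5}
s5 ∈ Sat(A[p U EG b]) = {s0, s4, s5}, so the formula holds at s5.

Yes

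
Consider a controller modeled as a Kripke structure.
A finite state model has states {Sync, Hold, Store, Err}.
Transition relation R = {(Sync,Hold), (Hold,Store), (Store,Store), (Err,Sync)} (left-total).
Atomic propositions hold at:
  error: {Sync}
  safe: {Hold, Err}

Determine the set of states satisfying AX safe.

Sat(AX safe) = {s : every successor in {Hold, Err}} = {Sync}

{Sync}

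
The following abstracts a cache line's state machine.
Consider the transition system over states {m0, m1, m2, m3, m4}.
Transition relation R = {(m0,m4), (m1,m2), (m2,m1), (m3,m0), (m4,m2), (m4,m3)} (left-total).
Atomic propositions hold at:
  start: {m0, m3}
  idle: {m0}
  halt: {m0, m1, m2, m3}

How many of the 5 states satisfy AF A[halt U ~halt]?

3

Sat(~halt) = {m4}
A[halt U ~halt]: least fixpoint, start Z0 = Sat(~halt) = {m4}, add states in Sat(halt) with every successor in Z. Z1 = {m0, m4}; Z2 = {m0, m3, m4}; fixed.
Sat(A[halt U ~halt]) = {m0, m3, m4}
AF A[halt U ~halt]: least fixpoint, start Z0 = {m0, m3, m4}, add states with every successor in Z. Already a fixed point.
Sat(AF A[halt U ~halt]) = {m0, m3, m4}
|Sat(AF A[halt U ~halt])| = |{m0, m3, m4}| = 3.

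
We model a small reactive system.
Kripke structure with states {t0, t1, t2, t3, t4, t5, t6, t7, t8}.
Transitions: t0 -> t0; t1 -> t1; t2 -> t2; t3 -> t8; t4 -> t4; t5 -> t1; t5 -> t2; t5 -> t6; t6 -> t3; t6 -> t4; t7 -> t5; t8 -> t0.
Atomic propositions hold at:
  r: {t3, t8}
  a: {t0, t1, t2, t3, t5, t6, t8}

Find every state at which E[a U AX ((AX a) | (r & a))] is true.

Sat(AX a) = {s : every successor in {t0, t1, t2, t3, t5, t6, t8}} = {t0, t1, t2, t3, t5, t7, t8}
Sat(r & a) = {t3, t8}
Sat((AX a) | (r & a)) = {t0, t1, t2, t3, t5, t7, t8}
Sat(AX ((AX a) | (r & a))) = {s : every successor in {t0, t1, t2, t3, t5, t7, t8}} = {t0, t1, t2, t3, t7, t8}
E[a U AX ((AX a) | (r & a))]: least fixpoint, start Z0 = Sat(AX ((AX a) | (r & a))) = {t0, t1, t2, t3, t7, t8}, add states in Sat(a) with some successor in Z. Z1 = {t0, t1, t2, t3, t5, t6, t7, t8}; fixed.
Sat(E[a U AX ((AX a) | (r & a))]) = {t0, t1, t2, t3, t5, t6, t7, t8}

{t0, t1, t2, t3, t5, t6, t7, t8}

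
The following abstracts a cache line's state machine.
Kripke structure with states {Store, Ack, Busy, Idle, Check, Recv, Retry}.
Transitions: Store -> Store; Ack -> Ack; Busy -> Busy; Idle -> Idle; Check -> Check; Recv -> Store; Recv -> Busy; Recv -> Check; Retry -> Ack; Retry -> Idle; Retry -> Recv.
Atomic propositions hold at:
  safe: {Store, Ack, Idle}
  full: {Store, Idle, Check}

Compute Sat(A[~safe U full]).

{Store, Idle, Check}

Sat(~safe) = {Busy, Check, Recv, Retry}
A[~safe U full]: least fixpoint, start Z0 = Sat(full) = {Store, Idle, Check}, add states in Sat(~safe) with every successor in Z. Already a fixed point.
Sat(A[~safe U full]) = {Store, Idle, Check}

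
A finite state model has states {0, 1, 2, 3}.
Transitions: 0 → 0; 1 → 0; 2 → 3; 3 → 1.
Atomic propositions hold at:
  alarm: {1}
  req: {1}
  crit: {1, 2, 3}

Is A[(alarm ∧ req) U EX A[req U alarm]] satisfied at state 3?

Sat(alarm ∧ req) = {1}
A[req U alarm]: least fixpoint, start Z0 = Sat(alarm) = {1}, add states in Sat(req) with every successor in Z. Already a fixed point.
Sat(A[req U alarm]) = {1}
Sat(EX A[req U alarm]) = {s : some successor in {1}} = {3}
A[(alarm ∧ req) U EX A[req U alarm]]: least fixpoint, start Z0 = Sat(EX A[req U alarm]) = {3}, add states in Sat(alarm ∧ req) with every successor in Z. Already a fixed point.
Sat(A[(alarm ∧ req) U EX A[req U alarm]]) = {3}
3 ∈ Sat(A[(alarm ∧ req) U EX A[req U alarm]]) = {3}, so the formula holds at 3.

Yes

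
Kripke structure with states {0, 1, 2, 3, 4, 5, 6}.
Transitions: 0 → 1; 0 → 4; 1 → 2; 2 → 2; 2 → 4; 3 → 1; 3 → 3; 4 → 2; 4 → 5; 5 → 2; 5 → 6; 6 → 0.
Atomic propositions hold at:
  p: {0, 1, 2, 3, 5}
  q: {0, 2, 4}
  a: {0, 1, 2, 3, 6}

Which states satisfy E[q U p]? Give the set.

{0, 1, 2, 3, 4, 5}

E[q U p]: least fixpoint, start Z0 = Sat(p) = {0, 1, 2, 3, 5}, add states in Sat(q) with some successor in Z. Z1 = {0, 1, 2, 3, 4, 5}; fixed.
Sat(E[q U p]) = {0, 1, 2, 3, 4, 5}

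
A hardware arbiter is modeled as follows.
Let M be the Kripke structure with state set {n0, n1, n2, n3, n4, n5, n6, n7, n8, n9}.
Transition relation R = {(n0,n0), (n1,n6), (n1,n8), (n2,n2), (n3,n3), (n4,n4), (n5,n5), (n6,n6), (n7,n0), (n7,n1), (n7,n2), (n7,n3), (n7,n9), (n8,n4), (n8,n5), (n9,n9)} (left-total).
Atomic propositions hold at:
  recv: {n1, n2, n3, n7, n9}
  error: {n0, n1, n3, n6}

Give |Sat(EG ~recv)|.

Sat(~recv) = {n0, n4, n5, n6, n8}
EG ~recv: greatest fixpoint, start Z0 = {n0, n4, n5, n6, n8}, keep only states in Sat with some successor in Z. Already a fixed point.
Sat(EG ~recv) = {n0, n4, n5, n6, n8}
|Sat(EG ~recv)| = |{n0, n4, n5, n6, n8}| = 5.

5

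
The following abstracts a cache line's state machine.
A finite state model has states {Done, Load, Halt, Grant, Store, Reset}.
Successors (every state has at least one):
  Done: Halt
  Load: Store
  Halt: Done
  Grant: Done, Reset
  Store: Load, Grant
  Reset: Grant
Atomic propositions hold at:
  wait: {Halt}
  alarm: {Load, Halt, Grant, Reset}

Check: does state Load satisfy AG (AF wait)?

No

AF wait: least fixpoint, start Z0 = {Halt}, add states with every successor in Z. Z1 = {Done, Halt}; fixed.
Sat(AF wait) = {Done, Halt}
AG (AF wait): greatest fixpoint, start Z0 = {Done, Halt}, keep only states in Sat with every successor in Z. Already a fixed point.
Sat(AG (AF wait)) = {Done, Halt}
Load ∉ Sat(AG (AF wait)) = {Done, Halt}, so the formula does not hold at Load.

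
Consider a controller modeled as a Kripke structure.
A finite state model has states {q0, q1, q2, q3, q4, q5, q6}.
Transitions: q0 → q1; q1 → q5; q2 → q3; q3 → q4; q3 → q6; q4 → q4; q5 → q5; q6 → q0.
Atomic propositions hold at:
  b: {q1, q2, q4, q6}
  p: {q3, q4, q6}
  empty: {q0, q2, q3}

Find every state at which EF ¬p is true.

Sat(¬p) = {q0, q1, q2, q5}
EF ¬p: least fixpoint, start Z0 = {q0, q1, q2, q5}, add states with some successor in Z. Z1 = {q0, q1, q2, q5, q6}; Z2 = {q0, q1, q2, q3, q5, q6}; fixed.
Sat(EF ¬p) = {q0, q1, q2, q3, q5, q6}

{q0, q1, q2, q3, q5, q6}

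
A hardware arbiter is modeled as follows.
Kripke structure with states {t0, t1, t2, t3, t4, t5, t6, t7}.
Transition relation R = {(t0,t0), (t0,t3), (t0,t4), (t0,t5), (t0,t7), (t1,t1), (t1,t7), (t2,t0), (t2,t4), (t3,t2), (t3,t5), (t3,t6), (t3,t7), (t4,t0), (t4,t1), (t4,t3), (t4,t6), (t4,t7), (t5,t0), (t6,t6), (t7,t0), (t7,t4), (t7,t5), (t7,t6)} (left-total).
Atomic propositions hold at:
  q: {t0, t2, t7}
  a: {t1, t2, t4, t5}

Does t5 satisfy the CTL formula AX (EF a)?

EF a: least fixpoint, start Z0 = {t1, t2, t4, t5}, add states with some successor in Z. Z1 = {t0, t1, t2, t3, t4, t5, t7}; fixed.
Sat(EF a) = {t0, t1, t2, t3, t4, t5, t7}
Sat(AX (EF a)) = {s : every successor in {t0, t1, t2, t3, t4, t5, t7}} = {t0, t1, t2, t5}
t5 ∈ Sat(AX (EF a)) = {t0, t1, t2, t5}, so the formula holds at t5.

Yes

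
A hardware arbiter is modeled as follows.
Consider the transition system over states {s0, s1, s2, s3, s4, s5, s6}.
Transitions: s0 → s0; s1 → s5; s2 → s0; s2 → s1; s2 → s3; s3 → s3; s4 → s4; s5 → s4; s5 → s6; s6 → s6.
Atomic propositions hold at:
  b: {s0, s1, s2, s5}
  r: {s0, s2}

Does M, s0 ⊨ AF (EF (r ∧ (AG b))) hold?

Yes

AG b: greatest fixpoint, start Z0 = {s0, s1, s2, s5}, keep only states in Sat with every successor in Z. Z1 = {s0, s1}; Z2 = {s0}; fixed.
Sat(AG b) = {s0}
Sat(r ∧ (AG b)) = {s0}
EF (r ∧ (AG b)): least fixpoint, start Z0 = {s0}, add states with some successor in Z. Z1 = {s0, s2}; fixed.
Sat(EF (r ∧ (AG b))) = {s0, s2}
AF (EF (r ∧ (AG b))): least fixpoint, start Z0 = {s0, s2}, add states with every successor in Z. Already a fixed point.
Sat(AF (EF (r ∧ (AG b)))) = {s0, s2}
s0 ∈ Sat(AF (EF (r ∧ (AG b)))) = {s0, s2}, so the formula holds at s0.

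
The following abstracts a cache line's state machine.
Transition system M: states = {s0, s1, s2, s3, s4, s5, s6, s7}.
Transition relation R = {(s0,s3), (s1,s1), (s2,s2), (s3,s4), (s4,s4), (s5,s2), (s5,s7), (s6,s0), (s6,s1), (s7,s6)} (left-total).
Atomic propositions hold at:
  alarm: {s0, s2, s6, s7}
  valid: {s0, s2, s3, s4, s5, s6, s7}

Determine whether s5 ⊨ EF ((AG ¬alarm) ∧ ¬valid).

Sat(¬alarm) = {s1, s3, s4, s5}
AG ¬alarm: greatest fixpoint, start Z0 = {s1, s3, s4, s5}, keep only states in Sat with every successor in Z. Z1 = {s1, s3, s4}; fixed.
Sat(AG ¬alarm) = {s1, s3, s4}
Sat(¬valid) = {s1}
Sat((AG ¬alarm) ∧ ¬valid) = {s1}
EF ((AG ¬alarm) ∧ ¬valid): least fixpoint, start Z0 = {s1}, add states with some successor in Z. Z1 = {s1, s6}; Z2 = {s1, s6, s7}; Z3 = {s1, s5, s6, s7}; fixed.
Sat(EF ((AG ¬alarm) ∧ ¬valid)) = {s1, s5, s6, s7}
s5 ∈ Sat(EF ((AG ¬alarm) ∧ ¬valid)) = {s1, s5, s6, s7}, so the formula holds at s5.

Yes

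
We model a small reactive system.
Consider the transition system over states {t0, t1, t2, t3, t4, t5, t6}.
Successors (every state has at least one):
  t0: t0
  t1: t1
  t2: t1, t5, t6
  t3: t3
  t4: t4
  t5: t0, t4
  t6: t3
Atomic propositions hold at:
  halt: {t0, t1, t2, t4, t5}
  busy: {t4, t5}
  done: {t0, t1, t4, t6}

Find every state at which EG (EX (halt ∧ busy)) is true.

{t2, t4, t5}

Sat(halt ∧ busy) = {t4, t5}
Sat(EX (halt ∧ busy)) = {s : some successor in {t4, t5}} = {t2, t4, t5}
EG (EX (halt ∧ busy)): greatest fixpoint, start Z0 = {t2, t4, t5}, keep only states in Sat with some successor in Z. Already a fixed point.
Sat(EG (EX (halt ∧ busy))) = {t2, t4, t5}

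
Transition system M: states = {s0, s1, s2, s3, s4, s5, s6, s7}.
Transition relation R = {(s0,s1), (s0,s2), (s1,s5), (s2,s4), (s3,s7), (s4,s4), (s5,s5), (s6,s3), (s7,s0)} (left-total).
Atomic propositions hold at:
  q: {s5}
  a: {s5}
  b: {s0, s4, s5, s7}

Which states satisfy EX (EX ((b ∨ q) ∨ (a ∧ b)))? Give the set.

Sat(b ∨ q) = {s0, s4, s5, s7}
Sat(a ∧ b) = {s5}
Sat((b ∨ q) ∨ (a ∧ b)) = {s0, s4, s5, s7}
Sat(EX ((b ∨ q) ∨ (a ∧ b))) = {s : some successor in {s0, s4, s5, s7}} = {s1, s2, s3, s4, s5, s7}
Sat(EX (EX ((b ∨ q) ∨ (a ∧ b)))) = {s : some successor in {s1, s2, s3, s4, s5, s7}} = {s0, s1, s2, s3, s4, s5, s6}

{s0, s1, s2, s3, s4, s5, s6}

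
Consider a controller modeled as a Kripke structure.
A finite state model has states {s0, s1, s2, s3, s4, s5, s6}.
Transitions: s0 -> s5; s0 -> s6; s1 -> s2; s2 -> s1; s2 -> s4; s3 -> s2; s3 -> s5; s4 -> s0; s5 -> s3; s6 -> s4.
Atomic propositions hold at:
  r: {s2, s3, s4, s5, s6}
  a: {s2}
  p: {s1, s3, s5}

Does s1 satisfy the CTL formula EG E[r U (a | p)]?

Sat(a | p) = {s1, s2, s3, s5}
E[r U (a | p)]: least fixpoint, start Z0 = Sat((a | p)) = {s1, s2, s3, s5}, add states in Sat(r) with some successor in Z. Already a fixed point.
Sat(E[r U (a | p)]) = {s1, s2, s3, s5}
EG E[r U (a | p)]: greatest fixpoint, start Z0 = {s1, s2, s3, s5}, keep only states in Sat with some successor in Z. Already a fixed point.
Sat(EG E[r U (a | p)]) = {s1, s2, s3, s5}
s1 ∈ Sat(EG E[r U (a | p)]) = {s1, s2, s3, s5}, so the formula holds at s1.

Yes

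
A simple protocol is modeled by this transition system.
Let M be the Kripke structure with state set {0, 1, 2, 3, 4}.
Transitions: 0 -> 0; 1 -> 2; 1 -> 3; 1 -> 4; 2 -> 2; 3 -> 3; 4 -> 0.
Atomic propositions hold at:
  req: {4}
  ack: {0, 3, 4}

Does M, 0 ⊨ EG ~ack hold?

No

Sat(~ack) = {1, 2}
EG ~ack: greatest fixpoint, start Z0 = {1, 2}, keep only states in Sat with some successor in Z. Already a fixed point.
Sat(EG ~ack) = {1, 2}
0 ∉ Sat(EG ~ack) = {1, 2}, so the formula does not hold at 0.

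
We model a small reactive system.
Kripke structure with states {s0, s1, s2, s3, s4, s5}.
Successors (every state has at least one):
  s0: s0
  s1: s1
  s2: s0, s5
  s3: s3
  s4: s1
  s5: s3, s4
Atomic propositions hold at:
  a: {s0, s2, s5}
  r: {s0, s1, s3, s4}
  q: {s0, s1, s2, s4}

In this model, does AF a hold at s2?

AF a: least fixpoint, start Z0 = {s0, s2, s5}, add states with every successor in Z. Already a fixed point.
Sat(AF a) = {s0, s2, s5}
s2 ∈ Sat(AF a) = {s0, s2, s5}, so the formula holds at s2.

Yes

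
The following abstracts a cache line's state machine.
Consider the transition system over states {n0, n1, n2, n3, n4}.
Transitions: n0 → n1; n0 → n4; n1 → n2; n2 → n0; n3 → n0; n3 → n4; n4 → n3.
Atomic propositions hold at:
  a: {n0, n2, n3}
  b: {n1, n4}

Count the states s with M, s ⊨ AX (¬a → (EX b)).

3

Sat(¬a) = {n1, n4}
Sat(EX b) = {s : some successor in {n1, n4}} = {n0, n3}
Sat(¬a → (EX b)) = {n0, n2, n3}
Sat(AX (¬a → (EX b))) = {s : every successor in {n0, n2, n3}} = {n1, n2, n4}
|Sat(AX (¬a → (EX b)))| = |{n1, n2, n4}| = 3.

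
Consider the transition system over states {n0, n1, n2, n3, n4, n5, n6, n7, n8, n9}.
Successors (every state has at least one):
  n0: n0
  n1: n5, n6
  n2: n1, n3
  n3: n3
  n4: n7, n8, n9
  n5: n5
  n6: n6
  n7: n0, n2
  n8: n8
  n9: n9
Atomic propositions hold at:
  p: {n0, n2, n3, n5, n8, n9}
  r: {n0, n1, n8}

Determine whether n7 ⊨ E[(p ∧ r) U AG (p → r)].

No

Sat(p ∧ r) = {n0, n8}
Sat(p → r) = {n0, n1, n4, n6, n7, n8}
AG (p → r): greatest fixpoint, start Z0 = {n0, n1, n4, n6, n7, n8}, keep only states in Sat with every successor in Z. Z1 = {n0, n6, n8}; fixed.
Sat(AG (p → r)) = {n0, n6, n8}
E[(p ∧ r) U AG (p → r)]: least fixpoint, start Z0 = Sat(AG (p → r)) = {n0, n6, n8}, add states in Sat(p ∧ r) with some successor in Z. Already a fixed point.
Sat(E[(p ∧ r) U AG (p → r)]) = {n0, n6, n8}
n7 ∉ Sat(E[(p ∧ r) U AG (p → r)]) = {n0, n6, n8}, so the formula does not hold at n7.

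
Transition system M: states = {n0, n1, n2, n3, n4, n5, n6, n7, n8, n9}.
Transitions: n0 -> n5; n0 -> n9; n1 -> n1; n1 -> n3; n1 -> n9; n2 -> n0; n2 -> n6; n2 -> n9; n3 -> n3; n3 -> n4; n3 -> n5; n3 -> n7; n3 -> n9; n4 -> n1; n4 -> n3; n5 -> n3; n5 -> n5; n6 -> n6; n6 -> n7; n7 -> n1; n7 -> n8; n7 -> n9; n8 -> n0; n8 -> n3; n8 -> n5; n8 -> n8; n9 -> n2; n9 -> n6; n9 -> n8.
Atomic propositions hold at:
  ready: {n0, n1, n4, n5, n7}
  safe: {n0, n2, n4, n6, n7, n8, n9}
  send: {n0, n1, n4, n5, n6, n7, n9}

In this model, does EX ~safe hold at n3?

Yes

Sat(~safe) = {n1, n3, n5}
Sat(EX ~safe) = {s : some successor in {n1, n3, n5}} = {n0, n1, n3, n4, n5, n7, n8}
n3 ∈ Sat(EX ~safe) = {n0, n1, n3, n4, n5, n7, n8}, so the formula holds at n3.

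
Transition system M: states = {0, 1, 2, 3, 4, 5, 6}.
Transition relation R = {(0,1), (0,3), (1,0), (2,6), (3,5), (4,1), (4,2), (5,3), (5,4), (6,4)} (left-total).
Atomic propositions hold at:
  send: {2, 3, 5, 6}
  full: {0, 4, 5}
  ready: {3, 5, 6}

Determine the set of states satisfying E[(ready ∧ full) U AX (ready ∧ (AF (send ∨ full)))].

{2, 3, 5}

Sat(ready ∧ full) = {5}
Sat(send ∨ full) = {0, 2, 3, 4, 5, 6}
AF (send ∨ full): least fixpoint, start Z0 = {0, 2, 3, 4, 5, 6}, add states with every successor in Z. Z1 = {0, 1, 2, 3, 4, 5, 6}; fixed.
Sat(AF (send ∨ full)) = {0, 1, 2, 3, 4, 5, 6}
Sat(ready ∧ (AF (send ∨ full))) = {3, 5, 6}
Sat(AX (ready ∧ (AF (send ∨ full)))) = {s : every successor in {3, 5, 6}} = {2, 3}
E[(ready ∧ full) U AX (ready ∧ (AF (send ∨ full)))]: least fixpoint, start Z0 = Sat(AX (ready ∧ (AF (send ∨ full)))) = {2, 3}, add states in Sat(ready ∧ full) with some successor in Z. Z1 = {2, 3, 5}; fixed.
Sat(E[(ready ∧ full) U AX (ready ∧ (AF (send ∨ full)))]) = {2, 3, 5}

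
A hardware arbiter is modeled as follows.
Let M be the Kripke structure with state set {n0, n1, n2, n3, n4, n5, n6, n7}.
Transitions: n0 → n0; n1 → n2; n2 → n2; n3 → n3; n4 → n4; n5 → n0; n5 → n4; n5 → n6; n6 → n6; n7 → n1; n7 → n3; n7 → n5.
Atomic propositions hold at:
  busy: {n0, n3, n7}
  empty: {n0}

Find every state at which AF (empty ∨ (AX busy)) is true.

{n0, n3}

Sat(AX busy) = {s : every successor in {n0, n3, n7}} = {n0, n3}
Sat(empty ∨ (AX busy)) = {n0, n3}
AF (empty ∨ (AX busy)): least fixpoint, start Z0 = {n0, n3}, add states with every successor in Z. Already a fixed point.
Sat(AF (empty ∨ (AX busy))) = {n0, n3}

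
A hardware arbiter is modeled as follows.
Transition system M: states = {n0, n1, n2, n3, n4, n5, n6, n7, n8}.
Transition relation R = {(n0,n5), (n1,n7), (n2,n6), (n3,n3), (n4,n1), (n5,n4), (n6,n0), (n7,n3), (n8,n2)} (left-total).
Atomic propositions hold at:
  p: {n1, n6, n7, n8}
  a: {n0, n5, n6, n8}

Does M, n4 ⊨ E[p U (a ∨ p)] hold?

Sat(a ∨ p) = {n0, n1, n5, n6, n7, n8}
E[p U (a ∨ p)]: least fixpoint, start Z0 = Sat((a ∨ p)) = {n0, n1, n5, n6, n7, n8}, add states in Sat(p) with some successor in Z. Already a fixed point.
Sat(E[p U (a ∨ p)]) = {n0, n1, n5, n6, n7, n8}
n4 ∉ Sat(E[p U (a ∨ p)]) = {n0, n1, n5, n6, n7, n8}, so the formula does not hold at n4.

No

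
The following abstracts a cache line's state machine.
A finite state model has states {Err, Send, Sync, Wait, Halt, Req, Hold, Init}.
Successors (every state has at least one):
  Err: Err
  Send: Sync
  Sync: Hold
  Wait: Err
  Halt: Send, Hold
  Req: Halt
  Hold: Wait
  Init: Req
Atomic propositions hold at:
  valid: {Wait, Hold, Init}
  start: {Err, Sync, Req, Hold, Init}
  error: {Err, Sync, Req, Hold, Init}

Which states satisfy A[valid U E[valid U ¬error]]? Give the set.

Sat(¬error) = {Send, Wait, Halt}
E[valid U ¬error]: least fixpoint, start Z0 = Sat(¬error) = {Send, Wait, Halt}, add states in Sat(valid) with some successor in Z. Z1 = {Send, Wait, Halt, Hold}; fixed.
Sat(E[valid U ¬error]) = {Send, Wait, Halt, Hold}
A[valid U E[valid U ¬error]]: least fixpoint, start Z0 = Sat(E[valid U ¬error]) = {Send, Wait, Halt, Hold}, add states in Sat(valid) with every successor in Z. Already a fixed point.
Sat(A[valid U E[valid U ¬error]]) = {Send, Wait, Halt, Hold}

{Send, Wait, Halt, Hold}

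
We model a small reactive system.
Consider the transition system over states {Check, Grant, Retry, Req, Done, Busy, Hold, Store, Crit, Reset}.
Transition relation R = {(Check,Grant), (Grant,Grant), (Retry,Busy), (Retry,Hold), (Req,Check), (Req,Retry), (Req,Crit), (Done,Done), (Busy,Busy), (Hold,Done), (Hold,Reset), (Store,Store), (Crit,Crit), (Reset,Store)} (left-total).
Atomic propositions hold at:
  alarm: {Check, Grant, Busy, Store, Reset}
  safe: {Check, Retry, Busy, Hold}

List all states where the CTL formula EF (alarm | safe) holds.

{Check, Grant, Retry, Req, Busy, Hold, Store, Reset}

Sat(alarm | safe) = {Check, Grant, Retry, Busy, Hold, Store, Reset}
EF (alarm | safe): least fixpoint, start Z0 = {Check, Grant, Retry, Busy, Hold, Store, Reset}, add states with some successor in Z. Z1 = {Check, Grant, Retry, Req, Busy, Hold, Store, Reset}; fixed.
Sat(EF (alarm | safe)) = {Check, Grant, Retry, Req, Busy, Hold, Store, Reset}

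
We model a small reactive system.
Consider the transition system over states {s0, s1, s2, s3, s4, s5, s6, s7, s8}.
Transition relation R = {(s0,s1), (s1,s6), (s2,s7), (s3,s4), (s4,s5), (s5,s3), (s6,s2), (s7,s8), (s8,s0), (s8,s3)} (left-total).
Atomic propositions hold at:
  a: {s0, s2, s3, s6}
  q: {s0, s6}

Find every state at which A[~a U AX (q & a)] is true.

{s1}

Sat(~a) = {s1, s4, s5, s7, s8}
Sat(q & a) = {s0, s6}
Sat(AX (q & a)) = {s : every successor in {s0, s6}} = {s1}
A[~a U AX (q & a)]: least fixpoint, start Z0 = Sat(AX (q & a)) = {s1}, add states in Sat(~a) with every successor in Z. Already a fixed point.
Sat(A[~a U AX (q & a)]) = {s1}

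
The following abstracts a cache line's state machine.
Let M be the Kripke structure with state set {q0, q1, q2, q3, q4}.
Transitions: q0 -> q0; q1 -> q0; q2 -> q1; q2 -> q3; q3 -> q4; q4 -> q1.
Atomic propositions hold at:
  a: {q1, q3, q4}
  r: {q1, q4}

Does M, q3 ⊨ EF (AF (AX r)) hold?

Yes

Sat(AX r) = {s : every successor in {q1, q4}} = {q3, q4}
AF (AX r): least fixpoint, start Z0 = {q3, q4}, add states with every successor in Z. Already a fixed point.
Sat(AF (AX r)) = {q3, q4}
EF (AF (AX r)): least fixpoint, start Z0 = {q3, q4}, add states with some successor in Z. Z1 = {q2, q3, q4}; fixed.
Sat(EF (AF (AX r))) = {q2, q3, q4}
q3 ∈ Sat(EF (AF (AX r))) = {q2, q3, q4}, so the formula holds at q3.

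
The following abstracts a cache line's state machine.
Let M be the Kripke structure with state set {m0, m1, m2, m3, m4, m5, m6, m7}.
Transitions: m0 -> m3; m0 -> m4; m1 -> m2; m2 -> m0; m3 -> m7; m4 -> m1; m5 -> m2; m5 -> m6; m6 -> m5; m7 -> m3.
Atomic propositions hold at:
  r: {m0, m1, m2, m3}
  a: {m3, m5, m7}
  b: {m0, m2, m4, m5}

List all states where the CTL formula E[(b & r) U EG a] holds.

{m0, m2, m3, m7}

Sat(b & r) = {m0, m2}
EG a: greatest fixpoint, start Z0 = {m3, m5, m7}, keep only states in Sat with some successor in Z. Z1 = {m3, m7}; fixed.
Sat(EG a) = {m3, m7}
E[(b & r) U EG a]: least fixpoint, start Z0 = Sat(EG a) = {m3, m7}, add states in Sat(b & r) with some successor in Z. Z1 = {m0, m3, m7}; Z2 = {m0, m2, m3, m7}; fixed.
Sat(E[(b & r) U EG a]) = {m0, m2, m3, m7}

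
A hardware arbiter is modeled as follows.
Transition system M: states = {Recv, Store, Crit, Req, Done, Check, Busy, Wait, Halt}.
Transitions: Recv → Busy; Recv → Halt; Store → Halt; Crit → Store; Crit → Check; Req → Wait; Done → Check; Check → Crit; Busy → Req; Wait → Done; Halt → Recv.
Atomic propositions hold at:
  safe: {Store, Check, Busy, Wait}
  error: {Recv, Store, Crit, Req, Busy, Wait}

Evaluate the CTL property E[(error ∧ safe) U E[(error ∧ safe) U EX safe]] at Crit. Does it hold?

Yes

Sat(error ∧ safe) = {Store, Busy, Wait}
Sat(EX safe) = {s : some successor in {Store, Check, Busy, Wait}} = {Recv, Crit, Req, Done}
E[(error ∧ safe) U EX safe]: least fixpoint, start Z0 = Sat(EX safe) = {Recv, Crit, Req, Done}, add states in Sat(error ∧ safe) with some successor in Z. Z1 = {Recv, Crit, Req, Done, Busy, Wait}; fixed.
Sat(E[(error ∧ safe) U EX safe]) = {Recv, Crit, Req, Done, Busy, Wait}
E[(error ∧ safe) U E[(error ∧ safe) U EX safe]]: least fixpoint, start Z0 = Sat(E[(error ∧ safe) U EX safe]) = {Recv, Crit, Req, Done, Busy, Wait}, add states in Sat(error ∧ safe) with some successor in Z. Already a fixed point.
Sat(E[(error ∧ safe) U E[(error ∧ safe) U EX safe]]) = {Recv, Crit, Req, Done, Busy, Wait}
Crit ∈ Sat(E[(error ∧ safe) U E[(error ∧ safe) U EX safe]]) = {Recv, Crit, Req, Done, Busy, Wait}, so the formula holds at Crit.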